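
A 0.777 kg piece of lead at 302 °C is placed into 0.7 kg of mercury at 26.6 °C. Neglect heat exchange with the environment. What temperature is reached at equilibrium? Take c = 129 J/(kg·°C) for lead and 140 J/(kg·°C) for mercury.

Setting the total heat transfer to zero:
0.777×129×(T − 302) + 0.7×140×(T − 26.6) = 0
100.23(T − 302) + 98(T − 26.6) = 0
(100.23 + 98) T = 100.23×302 + 98×26.6
T ≈ 165.85 °C

T_f ≈ 165.9 °C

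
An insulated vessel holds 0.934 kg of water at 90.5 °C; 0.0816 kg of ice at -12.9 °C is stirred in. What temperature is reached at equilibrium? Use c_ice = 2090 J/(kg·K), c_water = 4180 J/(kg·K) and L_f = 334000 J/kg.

Energy conservation, ΣQ = 0:
ice -12.9→0 °C: 0.0816×2090×12.9 = 2200
  latent heat to melt: 0.0816×334000 = 27254
  meltwater 0→T: 0.0816×4180×T = 341.09 T
  water cools: 0.934×4180×(T − 90.5) = 3904.1(T − 90.5)
4245.2 T = 353323 − 29454 = 323868
T ≈ 76.29 °C — above 0 °C, consistent with complete melting.

T_f ≈ 76.3 °C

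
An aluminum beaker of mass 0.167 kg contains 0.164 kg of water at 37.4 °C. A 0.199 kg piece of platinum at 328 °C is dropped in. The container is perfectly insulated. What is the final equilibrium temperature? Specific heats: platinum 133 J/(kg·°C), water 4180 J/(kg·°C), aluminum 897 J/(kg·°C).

T_f ≈ 46.3 °C

Let T be the final temperature. ΣQ_i = 0:
0.199·133·(T − 328) + 0.164·4180·(T − 37.4) + 0.167·897·(T − 37.4) = 0
26.47(T − 328) + 685.52(T − 37.4) + 149.8(T − 37.4) = 0
(26.47 + 685.52 + 149.8) T = 26.47·328 + 685.52·37.4 + 149.8·37.4
T = 39922 / 861.79 = 46.3 °C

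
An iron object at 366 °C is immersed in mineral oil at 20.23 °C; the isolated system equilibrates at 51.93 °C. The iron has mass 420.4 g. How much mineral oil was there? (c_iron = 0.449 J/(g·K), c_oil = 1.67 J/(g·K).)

m ≈ 1120 g

Energy conservation, ΣQ = 0:
420.4·0.449·(51.93 − 366) + m·1.67·(51.93 − 20.23) = 0
52.94 m = 59284
m = 59284/52.94 ≈ 1120 g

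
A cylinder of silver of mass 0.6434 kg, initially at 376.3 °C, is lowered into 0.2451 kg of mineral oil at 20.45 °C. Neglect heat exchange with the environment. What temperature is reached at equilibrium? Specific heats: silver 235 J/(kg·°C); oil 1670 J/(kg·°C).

T_f ≈ 116.4 °C

Setting the total heat transfer to zero:
0.6434*235*(T − 376.3) + 0.2451*1670*(T − 20.45) = 0
151.2(T − 376.3) + 409.32(T − 20.45) = 0
560.52 T = 65267
T ≈ 116.44 °C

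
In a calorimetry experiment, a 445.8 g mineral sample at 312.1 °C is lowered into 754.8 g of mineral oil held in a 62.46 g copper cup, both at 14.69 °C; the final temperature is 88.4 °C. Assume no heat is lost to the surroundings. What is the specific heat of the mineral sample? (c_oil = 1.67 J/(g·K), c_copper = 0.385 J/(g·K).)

c ≈ 0.949 J/(g·K)

Taking heat into each body as positive, Σ m c ΔT = 0:
445.8·c·(88.4 − 312.1) + 754.8·1.67·(88.4 − 14.69) + 62.46·0.385·(88.4 − 14.69) = 0
-99725 c = -94685
c = -94685/-99725 ≈ 0.9495 J/(g·K)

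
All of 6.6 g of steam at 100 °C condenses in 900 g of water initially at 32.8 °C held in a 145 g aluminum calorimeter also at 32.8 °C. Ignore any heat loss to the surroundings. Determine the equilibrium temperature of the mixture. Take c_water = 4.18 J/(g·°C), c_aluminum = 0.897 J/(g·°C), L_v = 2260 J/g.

T_f ≈ 37.1 °C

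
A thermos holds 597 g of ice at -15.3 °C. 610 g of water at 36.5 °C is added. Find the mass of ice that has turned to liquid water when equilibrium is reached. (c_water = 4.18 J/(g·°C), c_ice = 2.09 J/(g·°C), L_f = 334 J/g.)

m_melted ≈ 221 g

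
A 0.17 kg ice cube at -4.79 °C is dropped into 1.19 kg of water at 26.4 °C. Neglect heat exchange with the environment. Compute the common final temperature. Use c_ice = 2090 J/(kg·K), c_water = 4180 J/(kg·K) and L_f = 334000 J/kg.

T_f ≈ 12.8 °C

Energy balance with sensible and latent terms:
warm ice to 0 °C: 0.17×2090×(0 − (-4.79)) = 1701.9
  fusion: m_ice L_f = 0.17×334000 = 56780
  warm the meltwater: 710.6 T
  water cools: 1.19×4180×(T − 26.4) = 4974.2(T − 26.4)
5684.8 T = 131319 − 58482 = 72837
T ≈ 12.81 °C — above 0 °C, consistent with complete melting.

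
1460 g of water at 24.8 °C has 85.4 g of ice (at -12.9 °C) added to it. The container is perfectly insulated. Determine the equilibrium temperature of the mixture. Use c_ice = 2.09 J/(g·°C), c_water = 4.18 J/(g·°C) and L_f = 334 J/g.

Conservation of energy gives ΣQ = 0:
ice -12.9→0 °C: 85.4×2.09×12.9 = 2302.5
  melt ice: 85.4×334 = 28524
  meltwater 0→T: 85.4×4.18×T = 356.97 T
  water: 6102.8(T − 24.8)
6459.8 T = 151349 − 30826 = 120523
T ≈ 18.66 °C — above 0 °C, consistent with complete melting.

T_f ≈ 18.7 °C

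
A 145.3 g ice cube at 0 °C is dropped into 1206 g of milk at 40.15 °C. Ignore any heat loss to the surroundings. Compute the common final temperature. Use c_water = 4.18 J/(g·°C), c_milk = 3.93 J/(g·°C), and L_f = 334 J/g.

T_f ≈ 26.5 °C

Taking heat into each body as positive, Σ m c ΔT = 0:
melt ice: 145.3·334 = 48530
  warm the meltwater: 607.35 T
  milk cools: 1206·3.93·(T − 40.15) = 4739.6(T − 40.15)
5346.9 T = 190294 − 48530 = 141764
T ≈ 26.51 °C — above 0 °C, consistent with complete melting.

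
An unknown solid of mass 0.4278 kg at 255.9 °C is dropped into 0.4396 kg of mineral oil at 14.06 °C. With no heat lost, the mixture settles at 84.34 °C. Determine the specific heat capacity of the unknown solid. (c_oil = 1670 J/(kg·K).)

c ≈ 703 J/(kg·K)

Heat lost by the unknown solid = heat gained by the oil:
0.4278·c·(255.9 − 84.34) = 0.4396·1670·(84.34 − 14.06)
73.39 c = 51595  ⇒  c ≈ 703 J/(kg·K)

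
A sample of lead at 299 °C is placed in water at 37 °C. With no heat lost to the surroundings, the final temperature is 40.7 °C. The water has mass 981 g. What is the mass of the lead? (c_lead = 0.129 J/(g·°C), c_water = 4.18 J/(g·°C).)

m ≈ 455 g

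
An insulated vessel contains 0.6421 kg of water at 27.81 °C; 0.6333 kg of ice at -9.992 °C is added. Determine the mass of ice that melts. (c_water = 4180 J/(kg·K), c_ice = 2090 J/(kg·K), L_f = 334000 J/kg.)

m_melted ≈ 0.184 kg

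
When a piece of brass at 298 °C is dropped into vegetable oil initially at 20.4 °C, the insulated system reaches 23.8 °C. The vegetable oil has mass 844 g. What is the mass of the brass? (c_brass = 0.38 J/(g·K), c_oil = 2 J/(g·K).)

m ≈ 55.1 g

Net heat exchanged in the isolated system is zero:
m·0.38·(23.8 − 298) + 844·2·(23.8 − 20.4) = 0
-104.2 m = -5739.2
m = -5739.2/-104.2 ≈ 55.08 g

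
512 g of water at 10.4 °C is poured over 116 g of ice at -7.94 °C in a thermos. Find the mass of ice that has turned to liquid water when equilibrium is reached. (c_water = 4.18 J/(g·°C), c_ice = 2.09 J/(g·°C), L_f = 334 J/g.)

m_melted ≈ 60.9 g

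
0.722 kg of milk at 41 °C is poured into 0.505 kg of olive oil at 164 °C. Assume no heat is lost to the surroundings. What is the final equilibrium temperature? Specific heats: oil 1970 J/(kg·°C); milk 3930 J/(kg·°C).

T_f ≈ 72.9 °C

Net heat exchanged in the isolated system is zero:
0.505×1970×(T − 164) + 0.722×3930×(T − 41) = 0
3832.3 T = 279491
T = 279491 / 3832.3 = 72.9 °C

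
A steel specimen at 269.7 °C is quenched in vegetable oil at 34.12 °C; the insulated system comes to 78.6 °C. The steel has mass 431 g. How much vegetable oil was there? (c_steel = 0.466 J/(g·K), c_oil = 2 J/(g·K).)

m ≈ 431 g

|Q_steel| = |Q_oil|:
431·0.466·(269.7 − 78.6) = m·2·(78.6 − 34.12)
88.96 m = 38382  ⇒  m ≈ 431.4 g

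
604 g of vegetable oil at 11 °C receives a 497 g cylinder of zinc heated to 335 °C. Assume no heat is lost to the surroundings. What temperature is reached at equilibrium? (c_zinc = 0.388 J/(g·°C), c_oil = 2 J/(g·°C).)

T_f ≈ 55.6 °C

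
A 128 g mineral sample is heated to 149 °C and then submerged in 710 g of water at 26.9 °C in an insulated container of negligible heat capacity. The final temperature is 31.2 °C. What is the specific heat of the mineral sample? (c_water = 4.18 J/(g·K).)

c ≈ 0.846 J/(g·K)

Setting the total heat transfer to zero:
128×c×(31.2 − 149) + 710×4.18×(31.2 − 26.9) = 0
-15078 c = -12762
c = -12762/-15078 ≈ 0.8463 J/(g·K)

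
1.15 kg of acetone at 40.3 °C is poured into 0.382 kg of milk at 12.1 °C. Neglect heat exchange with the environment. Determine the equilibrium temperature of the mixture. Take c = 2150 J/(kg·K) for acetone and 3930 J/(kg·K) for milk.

T_f ≈ 29.6 °C

With ΣQ=0 the equilibrium temperature is the m·c-weighted mean:
T_f = (2472.5*40.3 + 1501.3*12.1) / (2472.5 + 1501.3)
    = 117807 / 3973.8 ≈ 29.65 °C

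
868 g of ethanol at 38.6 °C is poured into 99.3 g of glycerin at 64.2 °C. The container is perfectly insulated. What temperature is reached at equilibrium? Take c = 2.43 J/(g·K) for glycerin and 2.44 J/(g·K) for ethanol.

|Q_glycerin| = |Q_ethanol|:
99.3·2.43·(64.2 − T) = 868·2.44·(T − 38.6)
241.3(64.2 − T) = 2117.9(T − 38.6)
2359.2 T = 97243  ⇒  T ≈ 41.22 °C

T_f ≈ 41.2 °C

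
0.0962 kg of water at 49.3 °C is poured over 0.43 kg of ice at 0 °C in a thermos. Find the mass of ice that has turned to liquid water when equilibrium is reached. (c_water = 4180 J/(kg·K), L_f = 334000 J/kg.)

Heat available from the water dropping to 0 °C: 0.0962×4180×49.3 = 19824 J.
To melt every bit of ice: 0.43×334000 = 143620 J.
That's not enough to melt it all — equilibrium is at 0 °C with ice remaining.
m_melt = 19824 / L_f = 0.05935 kg.

m_melted ≈ 0.0594 kg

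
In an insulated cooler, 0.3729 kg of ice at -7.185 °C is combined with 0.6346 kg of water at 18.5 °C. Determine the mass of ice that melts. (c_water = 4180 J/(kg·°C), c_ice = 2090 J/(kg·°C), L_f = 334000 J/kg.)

m_melted ≈ 0.13 kg

Water can give up m c ΔT = 0.6346·4180·18.5 = 49074 J before reaching 0 °C.
Warming the ice to 0 °C takes 0.3729·2090·7.185 = 5599.7 J, leaving 43474 J for melting.
Fully melting the ice requires m_ice L_f = 0.3729·334000 = 124549 J.
43474 J < 124549 J, so only part of the ice melts and the system sits at 0 °C.
Mass melted = 43474/334000 ≈ 0.1302 kg.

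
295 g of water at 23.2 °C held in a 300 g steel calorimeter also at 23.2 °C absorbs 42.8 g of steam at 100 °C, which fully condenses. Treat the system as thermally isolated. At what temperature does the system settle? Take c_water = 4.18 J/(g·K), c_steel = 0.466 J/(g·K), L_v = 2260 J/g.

T_f ≈ 94.4 °C

Heat gained plus heat lost sum to zero:
steam→water at 100 °C releases m L_v = 42.8·2260 = 96728
  condensed water 100 °C→T: 178.9(T − 100)
  original water: 1233.1(T − 23.2)
  cup: 139.8(T − 23.2)
1551.8 T = 96728 + 17890 + 31851 = 146470
T ≈ 94.39 °C — below 100 °C, confirming all the steam condensed.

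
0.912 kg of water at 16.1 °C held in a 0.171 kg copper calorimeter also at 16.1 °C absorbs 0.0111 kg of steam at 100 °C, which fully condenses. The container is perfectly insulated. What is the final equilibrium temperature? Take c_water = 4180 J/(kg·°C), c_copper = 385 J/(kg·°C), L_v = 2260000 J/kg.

T_f ≈ 23.5 °C

Net heat exchanged in the isolated system is zero:
latent heat released on condensation: 0.0111·2260000 = 25086
  condensed water 100 °C→T: 46.4(T − 100)
  water warms: 0.912·4180·(T − 16.1) = 3812.2(T − 16.1)
  cup: 65.84(T − 16.1)
3924.4 T = 25086 + 4639.8 + 62436 = 92162
T ≈ 23.48 °C, under the boiling point, so the assumption holds.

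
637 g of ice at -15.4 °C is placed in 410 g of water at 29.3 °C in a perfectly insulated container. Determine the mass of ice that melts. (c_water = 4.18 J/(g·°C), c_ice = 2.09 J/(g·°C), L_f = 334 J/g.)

m_melted ≈ 89 g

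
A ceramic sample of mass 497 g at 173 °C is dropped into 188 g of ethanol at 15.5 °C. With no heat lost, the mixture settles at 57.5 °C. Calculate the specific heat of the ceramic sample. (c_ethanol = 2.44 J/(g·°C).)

c ≈ 0.336 J/(g·°C)

Energy conservation, ΣQ = 0:
497·c·(57.5 − 173) + 188·2.44·(57.5 − 15.5) = 0
-57404 c = -19266
c = -19266/-57404 ≈ 0.3356 J/(g·°C)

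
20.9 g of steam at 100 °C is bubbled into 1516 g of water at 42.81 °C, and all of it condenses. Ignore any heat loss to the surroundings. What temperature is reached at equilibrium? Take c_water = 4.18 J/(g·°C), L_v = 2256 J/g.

T_f ≈ 50.9 °C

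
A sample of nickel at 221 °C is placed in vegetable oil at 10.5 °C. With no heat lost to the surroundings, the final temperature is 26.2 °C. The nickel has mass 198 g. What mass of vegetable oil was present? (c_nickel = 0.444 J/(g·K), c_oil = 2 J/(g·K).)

m ≈ 545 g

Heat lost by the nickel = heat gained by the oil:
198·0.444·(221 − 26.2) = m·2·(26.2 − 10.5)
31.4 m = 17125  ⇒  m ≈ 545.4 g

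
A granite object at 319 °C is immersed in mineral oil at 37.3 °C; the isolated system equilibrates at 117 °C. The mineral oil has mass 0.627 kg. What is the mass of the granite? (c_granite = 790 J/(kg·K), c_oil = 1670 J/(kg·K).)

|Q_granite| = |Q_oil|:
m×790×(319 − 117) = 0.627×1670×(117 − 37.3)
159580 m = 83453  ⇒  m ≈ 0.523 kg

m ≈ 0.523 kg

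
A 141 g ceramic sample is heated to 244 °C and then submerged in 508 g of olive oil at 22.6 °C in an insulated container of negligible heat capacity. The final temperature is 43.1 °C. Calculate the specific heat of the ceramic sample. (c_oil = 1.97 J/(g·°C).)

c ≈ 0.724 J/(g·°C)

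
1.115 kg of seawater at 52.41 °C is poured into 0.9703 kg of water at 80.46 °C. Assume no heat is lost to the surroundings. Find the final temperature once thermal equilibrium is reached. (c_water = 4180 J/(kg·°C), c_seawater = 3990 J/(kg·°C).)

T_f ≈ 65.8 °C

With ΣQ=0 the equilibrium temperature is the m·c-weighted mean:
T_f = (4055.9·80.46 + 4448.9·52.41) / (4055.9 + 4448.9)
    = 559498 / 8504.7 ≈ 65.79 °C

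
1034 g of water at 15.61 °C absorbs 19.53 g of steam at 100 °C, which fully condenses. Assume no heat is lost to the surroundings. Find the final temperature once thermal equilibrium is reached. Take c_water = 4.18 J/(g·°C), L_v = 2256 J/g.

T_f ≈ 27.2 °C

Energy conservation, ΣQ = 0:
steam→water at 100 °C releases m L_v = 19.53·2256 = 44060
  condensate cools 100→T: 19.53·4.18·(T − 100) = 81.64(T − 100)
  water warms: 1034·4.18·(T − 15.61) = 4322.1(T − 15.61)
4403.8 T = 44060 + 8163.5 + 67468 = 119692
T ≈ 27.18 °C — below 100 °C, confirming all the steam condensed.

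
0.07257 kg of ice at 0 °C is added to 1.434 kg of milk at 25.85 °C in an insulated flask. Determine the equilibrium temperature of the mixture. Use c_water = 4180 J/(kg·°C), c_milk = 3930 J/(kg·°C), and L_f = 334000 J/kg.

T_f ≈ 20.4 °C

Energy conservation, ΣQ = 0:
latent heat to melt: 0.07257·334000 = 24238
  meltwater 0→T: 0.07257·4180·T = 303.34 T
  milk: 5635.6(T − 25.85)
5939 T = 145681 − 24238 = 121442
T ≈ 20.45 °C (positive, so assuming full melt was valid).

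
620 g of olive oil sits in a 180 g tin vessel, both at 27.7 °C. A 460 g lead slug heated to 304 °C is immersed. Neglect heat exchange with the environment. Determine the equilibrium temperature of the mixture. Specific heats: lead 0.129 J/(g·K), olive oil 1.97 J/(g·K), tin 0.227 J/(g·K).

T_f ≈ 40.1 °C

Taking heat into each body as positive, Σ m c ΔT = 0:
460×0.129×(T − 304) + 620×1.97×(T − 27.7) + 180×0.227×(T − 27.7) = 0
59.34(T − 304) + 1221.4(T − 27.7) + 40.86(T − 27.7) = 0
1321.6 T = 53004
T = 53004/1321.6 ≈ 40.11 °C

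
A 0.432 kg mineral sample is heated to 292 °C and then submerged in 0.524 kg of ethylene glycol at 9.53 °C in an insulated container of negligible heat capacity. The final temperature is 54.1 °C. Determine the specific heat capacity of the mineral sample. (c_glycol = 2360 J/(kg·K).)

Heat lost by the mineral sample = heat gained by the glycol:
0.432×c×(292 − 54.1) = 0.524×2360×(54.1 − 9.53)
102.77 c = 55117  ⇒  c ≈ 536.3 J/(kg·K)

c ≈ 536 J/(kg·K)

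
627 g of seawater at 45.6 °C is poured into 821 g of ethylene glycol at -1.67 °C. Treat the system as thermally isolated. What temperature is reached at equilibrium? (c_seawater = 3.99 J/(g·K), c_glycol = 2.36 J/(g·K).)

T_f ≈ 25.0 °C

Setting the total heat transfer to zero:
627·3.99·(T − 45.6) + 821·2.36·(T − (-1.67)) = 0
2501.7(T − 45.6) + 1937.6(T − (-1.67)) = 0
4439.3 T = 110843
T = 110843/4439.3 ≈ 24.97 °C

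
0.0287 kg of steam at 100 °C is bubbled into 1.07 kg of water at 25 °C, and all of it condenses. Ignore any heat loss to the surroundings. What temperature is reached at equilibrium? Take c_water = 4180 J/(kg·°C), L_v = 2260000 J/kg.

Energy balance with sensible and latent terms:
condense steam: −0.0287×2260000 = −64862
  condensed water 100 °C→T: 119.97(T − 100)
  original water: 4472.6(T − 25)
4592.6 T = 64862 + 11997 + 111815 = 188674
T ≈ 41.08 °C — below 100 °C, confirming all the steam condensed.

T_f ≈ 41.1 °C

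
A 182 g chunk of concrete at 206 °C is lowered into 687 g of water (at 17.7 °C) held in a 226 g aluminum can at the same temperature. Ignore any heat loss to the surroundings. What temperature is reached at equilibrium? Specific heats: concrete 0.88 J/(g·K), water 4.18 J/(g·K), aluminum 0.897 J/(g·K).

T_f ≈ 27.0 °C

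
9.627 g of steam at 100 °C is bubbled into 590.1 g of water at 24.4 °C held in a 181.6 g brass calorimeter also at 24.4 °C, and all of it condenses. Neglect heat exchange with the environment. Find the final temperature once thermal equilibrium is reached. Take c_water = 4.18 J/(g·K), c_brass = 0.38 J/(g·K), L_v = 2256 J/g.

Energy conservation, ΣQ = 0:
condense steam: −9.627·2256 = −21719
  condensate cools 100→T: 9.627·4.18·(T − 100) = 40.24(T − 100)
  water warms: 590.1·4.18·(T − 24.4) = 2466.6(T − 24.4)
  cup: 69.01(T − 24.4)
2575.9 T = 21719 + 4024.1 + 61869 = 87612
T ≈ 34.01 °C (< 100 °C, so full condensation is consistent).

T_f ≈ 34.0 °C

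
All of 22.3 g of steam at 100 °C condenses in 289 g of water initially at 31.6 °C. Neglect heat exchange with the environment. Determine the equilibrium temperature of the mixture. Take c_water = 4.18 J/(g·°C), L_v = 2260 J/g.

T_f ≈ 75.2 °C

Taking heat into each body as positive, Σ m c ΔT = 0:
condense steam: −22.3·2260 = −50398; condensed water 100 °C→T: 93.21(T − 100); water warms: 289·4.18·(T − 31.6) = 1208(T − 31.6)
1301.2 T = 50398 + 9321.4 + 38173 = 97893
T ≈ 75.23 °C — below 100 °C, confirming all the steam condensed.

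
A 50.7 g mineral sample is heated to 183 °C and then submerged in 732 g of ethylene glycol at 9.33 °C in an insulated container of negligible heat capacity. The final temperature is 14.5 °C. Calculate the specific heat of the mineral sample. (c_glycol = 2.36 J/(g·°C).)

c ≈ 1.05 J/(g·°C)

Let T be the final temperature. ΣQ_i = 0:
50.7×c×(14.5 − 183) + 732×2.36×(14.5 − 9.33) = 0
-8543 c = -8931.3
c = -8931.3/-8543 ≈ 1.045 J/(g·°C)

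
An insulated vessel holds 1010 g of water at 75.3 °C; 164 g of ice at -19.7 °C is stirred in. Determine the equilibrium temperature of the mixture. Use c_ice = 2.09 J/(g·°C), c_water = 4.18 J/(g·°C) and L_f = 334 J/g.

T_f ≈ 52.2 °C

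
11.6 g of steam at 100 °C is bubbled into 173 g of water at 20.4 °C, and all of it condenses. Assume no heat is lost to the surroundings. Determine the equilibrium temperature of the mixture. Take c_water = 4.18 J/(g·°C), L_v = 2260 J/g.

T_f ≈ 59.4 °C

Net heat exchanged in the isolated system is zero:
latent heat released on condensation: 11.6·2260 = 26216; condensed water 100 °C→T: 48.49(T − 100); original water: 723.14(T − 20.4)
771.63 T = 26216 + 4848.8 + 14752 = 45817
T ≈ 59.38 °C — below 100 °C, confirming all the steam condensed.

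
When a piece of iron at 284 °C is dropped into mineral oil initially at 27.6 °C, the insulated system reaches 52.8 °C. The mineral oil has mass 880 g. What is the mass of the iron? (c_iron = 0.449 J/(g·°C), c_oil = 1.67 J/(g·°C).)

m ≈ 357 g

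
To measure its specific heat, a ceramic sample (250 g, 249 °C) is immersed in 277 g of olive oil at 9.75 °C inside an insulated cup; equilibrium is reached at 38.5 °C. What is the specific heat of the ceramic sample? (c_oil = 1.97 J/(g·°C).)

m_s c (T_s − T_f) = m_oil c_oil (T_f − T_0):
250×c×(249 − 38.5) = 277×1.97×(38.5 − 9.75)
52625 c = 15689  ⇒  c ≈ 0.2981 J/(g·°C)

c ≈ 0.298 J/(g·°C)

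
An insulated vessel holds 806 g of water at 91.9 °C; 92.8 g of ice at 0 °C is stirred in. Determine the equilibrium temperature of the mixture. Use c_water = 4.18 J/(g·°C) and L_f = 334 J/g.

T_f ≈ 74.2 °C

Let T be the final temperature. ΣQ_i = 0:
latent heat to melt: 92.8·334 = 30995
  meltwater 0→T: 92.8·4.18·T = 387.9 T
  water: 3369.1(T − 91.9)
3757 T = 309618 − 30995 = 278623
T ≈ 74.16 °C. Since T > 0 °C, the all-ice-melts assumption holds.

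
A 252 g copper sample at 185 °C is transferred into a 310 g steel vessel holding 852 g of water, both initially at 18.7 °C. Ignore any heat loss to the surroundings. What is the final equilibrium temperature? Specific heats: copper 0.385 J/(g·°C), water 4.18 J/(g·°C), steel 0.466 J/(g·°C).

T_f ≈ 22.9 °C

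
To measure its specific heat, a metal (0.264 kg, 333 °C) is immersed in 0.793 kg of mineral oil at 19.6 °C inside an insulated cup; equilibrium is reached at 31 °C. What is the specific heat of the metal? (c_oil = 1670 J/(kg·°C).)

Heat lost by the metal = heat gained by the oil:
0.264·c·(333 − 31) = 0.793·1670·(31 − 19.6)
79.73 c = 15097  ⇒  c ≈ 189.4 J/(kg·°C)

c ≈ 189 J/(kg·°C)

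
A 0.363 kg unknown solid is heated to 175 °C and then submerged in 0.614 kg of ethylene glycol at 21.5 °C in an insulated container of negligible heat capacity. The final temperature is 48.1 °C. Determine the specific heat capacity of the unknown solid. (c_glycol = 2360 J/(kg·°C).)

c ≈ 837 J/(kg·°C)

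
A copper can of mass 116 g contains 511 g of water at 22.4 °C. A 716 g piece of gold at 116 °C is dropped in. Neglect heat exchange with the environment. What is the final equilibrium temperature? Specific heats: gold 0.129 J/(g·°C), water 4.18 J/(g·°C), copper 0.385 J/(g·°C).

Setting the total heat transfer to zero:
716×0.129×(T − 116) + 511×4.18×(T − 22.4) + 116×0.385×(T − 22.4) = 0
2273 T = 59561
T = 59561/2273 ≈ 26.20 °C

T_f ≈ 26.2 °C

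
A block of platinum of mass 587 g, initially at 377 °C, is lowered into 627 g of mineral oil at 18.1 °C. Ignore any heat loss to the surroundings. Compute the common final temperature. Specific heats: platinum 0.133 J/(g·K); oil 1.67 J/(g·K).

T_f ≈ 43.0 °C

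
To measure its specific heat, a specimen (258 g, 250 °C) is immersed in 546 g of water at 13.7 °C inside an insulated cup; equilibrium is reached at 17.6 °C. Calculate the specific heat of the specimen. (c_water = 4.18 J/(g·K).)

m_s c (T_s − T_f) = m_water c_water (T_f − T_0):
258×c×(250 − 17.6) = 546×4.18×(17.6 − 13.7)
59959 c = 8900.9  ⇒  c ≈ 0.1484 J/(g·K)

c ≈ 0.148 J/(g·K)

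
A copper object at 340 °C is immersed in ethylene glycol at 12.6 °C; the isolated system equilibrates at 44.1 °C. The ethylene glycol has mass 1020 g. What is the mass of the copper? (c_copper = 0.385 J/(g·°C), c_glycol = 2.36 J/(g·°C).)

m ≈ 666 g

|Q_copper| = |Q_glycol|:
m×0.385×(340 − 44.1) = 1020×2.36×(44.1 − 12.6)
113.92 m = 75827  ⇒  m ≈ 665.6 g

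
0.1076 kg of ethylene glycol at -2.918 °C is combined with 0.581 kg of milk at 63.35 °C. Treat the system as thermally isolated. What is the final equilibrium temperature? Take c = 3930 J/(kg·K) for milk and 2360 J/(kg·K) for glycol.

|Q_milk| = |Q_glycol|:
0.581*3930*(63.35 − T) = 0.1076*2360*(T − (-2.918))
2283.3(63.35 − T) = 253.94(T − (-2.918))
2537.3 T = 143908  ⇒  T ≈ 56.72 °C

T_f ≈ 56.7 °C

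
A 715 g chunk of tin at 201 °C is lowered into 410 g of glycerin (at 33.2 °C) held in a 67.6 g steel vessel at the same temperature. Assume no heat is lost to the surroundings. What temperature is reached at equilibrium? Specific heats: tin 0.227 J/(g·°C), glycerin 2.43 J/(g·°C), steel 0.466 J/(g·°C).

T_f ≈ 56.1 °C

Net heat exchanged in the isolated system is zero:
715×0.227×(T − 201) + 410×2.43×(T − 33.2) + 67.6×0.466×(T − 33.2) = 0
162.31(T − 201) + 996.3(T − 33.2) + 31.5(T − 33.2) = 0
1190.1 T = 66746
T = 66746/1190.1 ≈ 56.08 °C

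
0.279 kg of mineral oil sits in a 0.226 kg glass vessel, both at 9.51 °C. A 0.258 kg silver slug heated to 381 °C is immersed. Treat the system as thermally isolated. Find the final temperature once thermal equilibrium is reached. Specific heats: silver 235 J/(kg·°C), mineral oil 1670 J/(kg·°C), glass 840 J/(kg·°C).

Conservation of energy gives ΣQ = 0:
0.258·235·(T − 381) + 0.279·1670·(T − 9.51) + 0.226·840·(T − 9.51) = 0
716.4 T = 29336
T = 29336 / 716.4 = 40.9 °C

T_f ≈ 40.9 °C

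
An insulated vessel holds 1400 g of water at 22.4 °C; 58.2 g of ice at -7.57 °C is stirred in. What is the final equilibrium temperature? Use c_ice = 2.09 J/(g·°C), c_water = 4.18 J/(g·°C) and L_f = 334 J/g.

Energy conservation, ΣQ = 0:
warm ice to 0 °C: 58.2·2.09·(0 − (-7.57)) = 920.8
  latent heat to melt: 58.2·334 = 19439
  warm the meltwater: 243.28 T
  water: 5852(T − 22.4)
6095.3 T = 131085 − 20360 = 110725
T ≈ 18.17 °C. Since T > 0 °C, the all-ice-melts assumption holds.

T_f ≈ 18.2 °C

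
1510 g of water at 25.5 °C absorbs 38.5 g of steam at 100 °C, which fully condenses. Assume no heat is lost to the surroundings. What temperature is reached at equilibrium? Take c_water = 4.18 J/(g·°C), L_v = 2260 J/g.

Heat gained plus heat lost sum to zero:
condense steam: −38.5·2260 = −87010; condensed water 100 °C→T: 160.93(T − 100); original water: 6311.8(T − 25.5)
6472.7 T = 87010 + 16093 + 160951 = 264054
T ≈ 40.79 °C — below 100 °C, confirming all the steam condensed.

T_f ≈ 40.8 °C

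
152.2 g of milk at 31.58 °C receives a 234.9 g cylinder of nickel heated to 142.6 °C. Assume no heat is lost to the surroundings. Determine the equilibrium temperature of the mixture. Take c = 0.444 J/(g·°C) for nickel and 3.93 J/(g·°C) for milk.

Setting the total heat transfer to zero:
234.9×0.444×(T − 142.6) + 152.2×3.93×(T − 31.58) = 0
104.3(T − 142.6) + 598.15(T − 31.58) = 0
(104.3 + 598.15) T = 104.3×142.6 + 598.15×31.58
T ≈ 48.06 °C

T_f ≈ 48.1 °C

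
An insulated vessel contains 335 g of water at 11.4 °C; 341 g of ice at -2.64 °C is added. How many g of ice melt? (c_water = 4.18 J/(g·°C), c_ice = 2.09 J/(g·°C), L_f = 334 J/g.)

m_melted ≈ 42.2 g

Water can give up m c ΔT = 335·4.18·11.4 = 15963 J before reaching 0 °C.
Warming the ice to 0 °C takes 341·2.09·2.64 = 1881.5 J, leaving 14082 J for melting.
Fully melting the ice requires m_ice L_f = 341·334 = 113894 J.
That's not enough to melt it all — equilibrium is at 0 °C with ice remaining.
m_melted·334 = 14082  ⇒  m_melted ≈ 42.16 g.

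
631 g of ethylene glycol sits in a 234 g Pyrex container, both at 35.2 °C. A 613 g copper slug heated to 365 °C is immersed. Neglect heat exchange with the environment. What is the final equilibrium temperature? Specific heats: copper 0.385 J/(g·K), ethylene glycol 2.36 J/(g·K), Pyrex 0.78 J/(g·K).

Net heat exchanged in the isolated system is zero:
613·0.385·(T − 365) + 631·2.36·(T − 35.2) + 234·0.78·(T − 35.2) = 0
(236 + 1489.2 + 182.52) T = 236·365 + 1489.2·35.2 + 182.52·35.2
T ≈ 76.00 °C

T_f ≈ 76.0 °C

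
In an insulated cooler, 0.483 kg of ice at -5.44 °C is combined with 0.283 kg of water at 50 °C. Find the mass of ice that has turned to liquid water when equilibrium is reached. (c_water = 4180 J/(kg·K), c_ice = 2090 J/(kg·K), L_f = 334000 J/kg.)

m_melted ≈ 0.161 kg

Cooling the water to 0 °C releases 0.283·4180·50 = 59147 J.
Warming the ice to 0 °C takes 0.483·2090·5.44 = 5491.5 J, leaving 53655 J for melting.
Fully melting the ice requires m_ice L_f = 0.483·334000 = 161322 J.
That's not enough to melt it all — equilibrium is at 0 °C with ice remaining.
m_melted·334000 = 53655  ⇒  m_melted ≈ 0.1606 kg.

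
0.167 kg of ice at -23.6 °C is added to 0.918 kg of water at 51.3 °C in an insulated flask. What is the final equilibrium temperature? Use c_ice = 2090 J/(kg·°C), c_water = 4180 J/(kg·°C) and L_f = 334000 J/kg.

T_f ≈ 29.3 °C

Sum of m c ΔT and latent-heat terms is zero:
ice -23.6→0 °C: 0.167·2090·23.6 = 8237.1; fusion: m_ice L_f = 0.167·334000 = 55778; meltwater 0→T: 0.167·4180·T = 698.06 T; water: 3837.2(T − 51.3)
4535.3 T = 196850 − 64015 = 132835
T ≈ 29.29 °C — above 0 °C, consistent with complete melting.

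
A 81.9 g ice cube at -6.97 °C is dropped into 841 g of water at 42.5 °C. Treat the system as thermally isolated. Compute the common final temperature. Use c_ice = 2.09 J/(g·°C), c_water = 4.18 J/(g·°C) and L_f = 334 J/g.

T_f ≈ 31.3 °C

Energy balance with sensible and latent terms:
ice -6.97→0 °C: 81.9·2.09·6.97 = 1193.1
  fusion: m_ice L_f = 81.9·334 = 27355
  warm the meltwater: 342.34 T
  water: 3515.4(T − 42.5)
3857.7 T = 149404 − 28548 = 120856
T ≈ 31.33 °C (positive, so assuming full melt was valid).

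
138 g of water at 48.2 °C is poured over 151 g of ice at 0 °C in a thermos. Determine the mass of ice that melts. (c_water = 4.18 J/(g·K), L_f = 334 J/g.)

m_melted ≈ 83.2 g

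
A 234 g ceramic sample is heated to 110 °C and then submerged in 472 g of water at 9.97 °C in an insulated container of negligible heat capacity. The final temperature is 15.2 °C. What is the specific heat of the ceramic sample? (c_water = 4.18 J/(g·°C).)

c ≈ 0.465 J/(g·°C)

Energy conservation, ΣQ = 0:
234×c×(15.2 − 110) + 472×4.18×(15.2 − 9.97) = 0
-22183 c = -10319
c = -10319/-22183 ≈ 0.4652 J/(g·°C)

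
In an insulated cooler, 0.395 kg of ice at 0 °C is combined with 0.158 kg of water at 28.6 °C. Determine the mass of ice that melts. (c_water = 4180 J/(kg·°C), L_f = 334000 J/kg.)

m_melted ≈ 0.0566 kg

Water can give up m c ΔT = 0.158·4180·28.6 = 18889 J before reaching 0 °C.
Fully melting the ice requires m_ice L_f = 0.395·334000 = 131930 J.
That's not enough to melt it all — equilibrium is at 0 °C with ice remaining.
m_melted·334000 = 18889  ⇒  m_melted ≈ 0.05655 kg.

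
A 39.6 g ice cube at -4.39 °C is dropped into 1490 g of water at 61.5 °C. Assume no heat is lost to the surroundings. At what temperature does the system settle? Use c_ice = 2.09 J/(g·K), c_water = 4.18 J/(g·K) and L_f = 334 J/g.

Conservation of energy gives ΣQ = 0:
ice -4.39→0 °C: 39.6×2.09×4.39 = 363.33; melt ice: 39.6×334 = 13226; meltwater 0→T: 39.6×4.18×T = 165.53 T; water: 6228.2(T − 61.5)
6393.7 T = 383034 − 13590 = 369445
T ≈ 57.78 °C. Since T > 0 °C, the all-ice-melts assumption holds.

T_f ≈ 57.8 °C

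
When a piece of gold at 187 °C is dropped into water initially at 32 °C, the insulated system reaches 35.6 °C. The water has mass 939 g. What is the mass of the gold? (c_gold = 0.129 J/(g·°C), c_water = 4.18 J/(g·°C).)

m ≈ 723 g

Let T be the final temperature. ΣQ_i = 0:
m·0.129·(35.6 − 187) + 939·4.18·(35.6 − 32) = 0
-19.53 m = -14130
m = -14130/-19.53 ≈ 723.5 g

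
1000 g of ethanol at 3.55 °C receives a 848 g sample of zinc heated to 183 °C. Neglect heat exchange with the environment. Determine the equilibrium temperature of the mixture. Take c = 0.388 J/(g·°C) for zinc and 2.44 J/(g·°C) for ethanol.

T_f ≈ 24.9 °C

T_f is the heat-capacity-weighted average of the initial temperatures:
T_f = (329.02·183 + 2440·3.55) / (329.02 + 2440)
    = 68873 / 2769 ≈ 24.87 °C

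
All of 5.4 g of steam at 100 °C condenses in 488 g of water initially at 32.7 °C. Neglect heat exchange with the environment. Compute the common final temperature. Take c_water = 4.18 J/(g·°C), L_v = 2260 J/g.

Sum of m c ΔT and latent-heat terms is zero:
condense steam: −5.4×2260 = −12204
  condensate cools 100→T: 5.4×4.18×(T − 100) = 22.57(T − 100)
  original water: 2039.8(T − 32.7)
2062.4 T = 12204 + 2257.2 + 66703 = 81164
T ≈ 39.35 °C, under the boiling point, so the assumption holds.

T_f ≈ 39.4 °C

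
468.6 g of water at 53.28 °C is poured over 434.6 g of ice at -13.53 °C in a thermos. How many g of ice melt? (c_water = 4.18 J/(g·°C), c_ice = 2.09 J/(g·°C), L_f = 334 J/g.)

Cooling the water to 0 °C releases 468.6×4.18×53.28 = 104362 J.
Warming the ice to 0 °C takes 434.6×2.09×13.53 = 12289 J, leaving 92073 J for melting.
Fully melting the ice requires m_ice L_f = 434.6×334 = 145156 J.
Since 92073 < 145156 J, not all the ice melts; equilibrium is at 0 °C.
m_melted×334 = 92073  ⇒  m_melted ≈ 275.7 g.

m_melted ≈ 276 g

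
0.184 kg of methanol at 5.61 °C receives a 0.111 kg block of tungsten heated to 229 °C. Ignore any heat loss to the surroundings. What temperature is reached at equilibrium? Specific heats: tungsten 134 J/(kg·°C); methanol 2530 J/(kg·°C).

Heat lost by the tungsten equals heat gained by the methanol:
0.111·134·(229 − T) = 0.184·2530·(T − 5.61)
14.87(229 − T) = 465.52(T − 5.61)
480.39 T = 6017.7  ⇒  T ≈ 12.53 °C

T_f ≈ 12.5 °C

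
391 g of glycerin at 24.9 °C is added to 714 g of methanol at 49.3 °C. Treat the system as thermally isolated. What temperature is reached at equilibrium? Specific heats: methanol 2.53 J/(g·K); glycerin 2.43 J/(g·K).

T_f ≈ 40.9 °C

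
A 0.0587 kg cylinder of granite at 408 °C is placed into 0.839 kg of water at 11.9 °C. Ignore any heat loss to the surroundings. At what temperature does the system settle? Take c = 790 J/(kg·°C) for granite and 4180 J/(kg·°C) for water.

T_f ≈ 17.1 °C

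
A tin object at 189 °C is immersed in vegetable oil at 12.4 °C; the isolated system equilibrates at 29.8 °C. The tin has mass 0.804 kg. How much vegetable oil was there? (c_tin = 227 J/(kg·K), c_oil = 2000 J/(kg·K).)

m ≈ 0.835 kg

|Q_tin| = |Q_oil|:
0.804×227×(189 − 29.8) = m×2000×(29.8 − 12.4)
34800 m = 29055  ⇒  m ≈ 0.8349 kg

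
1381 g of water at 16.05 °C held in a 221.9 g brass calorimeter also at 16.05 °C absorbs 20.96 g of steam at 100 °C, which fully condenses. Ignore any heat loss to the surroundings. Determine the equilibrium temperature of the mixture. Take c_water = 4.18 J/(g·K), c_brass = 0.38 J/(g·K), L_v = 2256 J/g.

Energy conservation, ΣQ = 0:
latent heat released on condensation: 20.96×2256 = 47286; condensed water 100 °C→T: 87.61(T − 100); water warms: 1381×4.18×(T − 16.05) = 5772.6(T − 16.05); brass cup: 221.9×0.38×(T − 16.05) = 84.32(T − 16.05)
5944.5 T = 47286 + 8761.3 + 94003 = 150050
T ≈ 25.24 °C, under the boiling point, so the assumption holds.

T_f ≈ 25.2 °C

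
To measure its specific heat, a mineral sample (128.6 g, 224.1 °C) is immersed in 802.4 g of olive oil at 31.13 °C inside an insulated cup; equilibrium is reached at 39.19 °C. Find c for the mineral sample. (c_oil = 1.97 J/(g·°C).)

c ≈ 0.536 J/(g·°C)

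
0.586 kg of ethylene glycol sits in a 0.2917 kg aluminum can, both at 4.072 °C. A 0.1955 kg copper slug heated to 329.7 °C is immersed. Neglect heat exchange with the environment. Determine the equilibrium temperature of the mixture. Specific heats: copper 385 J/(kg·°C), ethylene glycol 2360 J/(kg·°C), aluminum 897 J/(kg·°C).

T_f ≈ 18.3 °C

With ΣQ=0 the equilibrium temperature is the m·c-weighted mean:
T_f = (75.27×329.7 + 1383×4.072 + 261.65×4.072) / (75.27 + 1383 + 261.65)
    = 31513 / 1719.9 ≈ 18.32 °C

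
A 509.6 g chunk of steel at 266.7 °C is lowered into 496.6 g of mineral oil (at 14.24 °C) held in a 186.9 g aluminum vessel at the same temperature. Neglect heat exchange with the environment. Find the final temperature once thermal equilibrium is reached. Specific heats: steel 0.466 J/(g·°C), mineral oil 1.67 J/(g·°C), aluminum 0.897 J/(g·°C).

Net heat exchanged in the isolated system is zero:
509.6·0.466·(T − 266.7) + 496.6·1.67·(T − 14.24) + 186.9·0.897·(T − 14.24) = 0
237.47(T − 266.7) + 829.32(T − 14.24) + 167.65(T − 14.24) = 0
(237.47 + 829.32 + 167.65) T = 237.47·266.7 + 829.32·14.24 + 167.65·14.24
T ≈ 62.81 °C

T_f ≈ 62.8 °C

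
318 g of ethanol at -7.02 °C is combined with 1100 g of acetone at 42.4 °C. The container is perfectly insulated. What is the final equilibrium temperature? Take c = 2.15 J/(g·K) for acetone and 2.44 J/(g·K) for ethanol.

T_f ≈ 30.2 °C

Taking heat into each body as positive, Σ m c ΔT = 0:
1100×2.15×(T − 42.4) + 318×2.44×(T − (-7.02)) = 0
(2365 + 775.92) T = 2365×42.4 + 775.92×(-7.02)
T ≈ 30.19 °C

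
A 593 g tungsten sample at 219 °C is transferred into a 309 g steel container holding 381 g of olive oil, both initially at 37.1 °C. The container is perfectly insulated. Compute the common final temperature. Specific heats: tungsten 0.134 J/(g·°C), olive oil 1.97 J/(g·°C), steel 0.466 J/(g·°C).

T_f ≈ 51.9 °C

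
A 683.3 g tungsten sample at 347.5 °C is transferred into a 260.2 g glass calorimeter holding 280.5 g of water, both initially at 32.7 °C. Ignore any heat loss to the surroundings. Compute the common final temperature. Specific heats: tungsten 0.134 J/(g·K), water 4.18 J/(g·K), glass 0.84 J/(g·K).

Setting the total heat transfer to zero:
683.3*0.134*(T − 347.5) + 280.5*4.18*(T − 32.7) + 260.2*0.84*(T − 32.7) = 0
91.56(T − 347.5) + 1172.5(T − 32.7) + 218.57(T − 32.7) = 0
(91.56 + 1172.5 + 218.57) T = 91.56*347.5 + 1172.5*32.7 + 218.57*32.7
T = 77305 / 1482.6 = 52.1 °C

T_f ≈ 52.1 °C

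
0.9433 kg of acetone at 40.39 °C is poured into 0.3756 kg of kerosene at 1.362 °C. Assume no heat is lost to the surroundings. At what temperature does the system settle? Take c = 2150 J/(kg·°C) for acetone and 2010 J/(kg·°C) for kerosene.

T_f ≈ 29.8 °C

T_f is the heat-capacity-weighted average of the initial temperatures:
T_f = (2028.1·40.39 + 754.96·1.362) / (2028.1 + 754.96)
    = 82943 / 2783.1 ≈ 29.80 °C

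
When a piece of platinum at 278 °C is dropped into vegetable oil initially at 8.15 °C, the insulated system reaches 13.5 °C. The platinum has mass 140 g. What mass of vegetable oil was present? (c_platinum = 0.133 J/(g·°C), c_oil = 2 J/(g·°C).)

m ≈ 460 g

Heat gained plus heat lost sum to zero:
140·0.133·(13.5 − 278) + m·2·(13.5 − 8.15) = 0
10.7 m = 4925
m = 4925/10.7 ≈ 460.3 g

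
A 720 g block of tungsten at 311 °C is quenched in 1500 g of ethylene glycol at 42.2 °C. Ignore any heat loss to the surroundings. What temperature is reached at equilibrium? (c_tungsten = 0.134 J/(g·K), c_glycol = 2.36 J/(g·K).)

T_f ≈ 49.3 °C

Energy conservation, ΣQ = 0:
720·0.134·(T − 311) + 1500·2.36·(T − 42.2) = 0
3636.5 T = 179393
T = 179393/3636.5 ≈ 49.33 °C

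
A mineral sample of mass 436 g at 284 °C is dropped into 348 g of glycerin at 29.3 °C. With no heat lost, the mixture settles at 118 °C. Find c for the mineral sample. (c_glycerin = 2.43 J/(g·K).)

c ≈ 1.04 J/(g·K)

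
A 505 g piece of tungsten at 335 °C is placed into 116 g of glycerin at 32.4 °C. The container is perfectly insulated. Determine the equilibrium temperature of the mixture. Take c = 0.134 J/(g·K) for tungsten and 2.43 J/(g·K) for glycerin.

T_f ≈ 91.0 °C

With ΣQ=0 the equilibrium temperature is the m·c-weighted mean:
T_f = (67.67·335 + 281.88·32.4) / (67.67 + 281.88)
    = 31802 / 349.55 ≈ 90.98 °C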